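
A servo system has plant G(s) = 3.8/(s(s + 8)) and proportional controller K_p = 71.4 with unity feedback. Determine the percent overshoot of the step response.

Closed-loop characteristic equation: s² + 8s + 271.3 = 0, so ω_n = 16.47 rad/s and ζ = 8/(2·16.47) = 0.2428.
%OS = 100·exp(−πζ/√(1−ζ²)) = 100·exp(−π·0.2428/√0.941) = 45.5%.

45.5%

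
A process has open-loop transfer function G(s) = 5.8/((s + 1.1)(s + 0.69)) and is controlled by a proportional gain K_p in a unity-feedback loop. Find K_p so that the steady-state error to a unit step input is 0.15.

K_p = 0.742

Steady-state error for a unit step on this type-0 loop is 1/(1 + K_p·G(0)).
G(0) = 7.642. Require 1/(1 + K_p·7.642) = 0.15, so 1 + 7.642·K_p = 6.667.
K_p = (6.667 − 1)/7.642 = 0.742.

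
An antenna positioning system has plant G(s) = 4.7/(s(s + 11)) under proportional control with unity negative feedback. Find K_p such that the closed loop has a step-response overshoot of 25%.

From %OS = 100·exp(−πζ/√(1−ζ²)) = 25%, ζ = −ln(0.25)/√(π²+ln²(0.25)) = 0.4037.
Characteristic equation s² + 11s + 4.7K_p = 0 gives ζ = 11/(2√(4.7K_p)).
Setting ζ = 0.4037: √(4.7K_p) = 11/(2·0.4037) = 13.62, so K_p = 185.6/4.7 = 39.5.

K_p = 39.5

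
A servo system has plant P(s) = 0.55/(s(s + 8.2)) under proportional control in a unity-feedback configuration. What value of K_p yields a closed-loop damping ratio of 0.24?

Closed-loop characteristic equation: s² + 8.2s + K_p·0.55 = 0.
So ω_n = √(0.55K_p) and 2ζω_n = 8.2, giving ζ = 8.2/(2√(0.55K_p)).
Setting ζ = 0.24: √(0.55K_p) = 8.2/(2·0.24) = 17.08, so K_p = 291.8/0.55 = 531.

K_p = 531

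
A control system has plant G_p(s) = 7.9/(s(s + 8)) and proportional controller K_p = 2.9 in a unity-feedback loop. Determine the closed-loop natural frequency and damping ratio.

With unity feedback the closed-loop characteristic equation is s² + 8s + 2.9·7.9 = s² + 8s + 22.91 = 0.
So ω_n² = 22.91 ⇒ ω_n = 4.786 rad/s, and ζ = 8/(2ω_n) = 0.836.

ω_n = 4.79 rad/s, ζ = 0.836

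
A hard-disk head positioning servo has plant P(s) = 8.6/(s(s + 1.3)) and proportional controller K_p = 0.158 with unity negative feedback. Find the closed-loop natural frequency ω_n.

ω_n = 1.17 rad/s

1 + K_p·P(s) = 0 gives s² + 1.3s + 1.359 = 0.
So ω_n² = 1.359 ⇒ ω_n = 1.166 rad/s, and ζ = 1.3/(2ω_n) = 0.558.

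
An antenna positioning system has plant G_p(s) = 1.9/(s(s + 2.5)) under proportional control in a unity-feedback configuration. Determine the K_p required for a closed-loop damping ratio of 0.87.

Closed-loop characteristic equation: s² + 2.5s + K_p·1.9 = 0.
So ω_n = √(1.9K_p) and 2ζω_n = 2.5, giving ζ = 2.5/(2√(1.9K_p)).
Setting ζ = 0.87: √(1.9K_p) = 2.5/(2·0.87) = 1.437, so K_p = 2.064/1.9 = 1.09.

K_p = 1.09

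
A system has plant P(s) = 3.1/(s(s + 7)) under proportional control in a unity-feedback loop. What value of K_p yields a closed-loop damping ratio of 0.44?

Closed-loop characteristic equation: s² + 7s + K_p·3.1 = 0.
So ω_n = √(3.1K_p) and 2ζω_n = 7, giving ζ = 7/(2√(3.1K_p)).
Setting ζ = 0.44: √(3.1K_p) = 7/(2·0.44) = 7.955, so K_p = 63.27/3.1 = 20.4.

K_p = 20.4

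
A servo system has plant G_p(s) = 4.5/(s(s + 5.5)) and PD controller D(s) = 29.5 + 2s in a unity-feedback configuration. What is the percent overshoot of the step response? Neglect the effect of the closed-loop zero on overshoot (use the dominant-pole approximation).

7.86%

Forward path: (29.5 + 2s)·4.5/(s(s+5.5)). The closed-loop characteristic equation is s² + (5.5 + 4.5·2)s + 4.5·29.5 = 0.
That is s² + 14.5s + 132.8 = 0, so ω_n = 11.52 rad/s and ζ = 14.5/(2·11.52) = 0.6292.
%OS = 100·exp(−πζ/√(1−ζ²)) = 7.86%.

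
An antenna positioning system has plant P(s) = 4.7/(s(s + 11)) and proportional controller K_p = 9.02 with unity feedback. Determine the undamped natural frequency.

With unity feedback the closed-loop characteristic equation is s² + 11s + 9.02·4.7 = s² + 11s + 42.39 = 0.
Matching s² + 2ζω_n s + ω_n²: ω_n = √42.39 = 6.511 rad/s and 2ζω_n = 11, so ζ = 11/(2·6.511) = 0.845.

ω_n = 6.51 rad/s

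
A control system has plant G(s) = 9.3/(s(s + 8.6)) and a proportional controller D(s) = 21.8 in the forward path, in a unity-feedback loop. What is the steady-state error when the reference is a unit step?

0

The open loop D(s)G(s) has a pole at the origin (type 1), so the static position error constant is infinite and e_ss = 1/(1+∞) = 0.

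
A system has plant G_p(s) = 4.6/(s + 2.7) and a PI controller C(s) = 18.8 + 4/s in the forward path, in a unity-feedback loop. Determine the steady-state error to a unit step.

The open loop C(s)G_p(s) has a pole at the origin (type 1), so the static position error constant is infinite and e_ss = 1/(1+∞) = 0.

0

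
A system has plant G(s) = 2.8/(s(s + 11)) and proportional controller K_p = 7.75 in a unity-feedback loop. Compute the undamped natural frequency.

The closed-loop denominator is s(s+11) + 7.75·2.8 = s² + 11s + 21.7.
Matching s² + 2ζω_n s + ω_n²: ω_n = √21.7 = 4.658 rad/s and 2ζω_n = 11, so ζ = 11/(2·4.658) = 1.18.

ω_n = 4.66 rad/s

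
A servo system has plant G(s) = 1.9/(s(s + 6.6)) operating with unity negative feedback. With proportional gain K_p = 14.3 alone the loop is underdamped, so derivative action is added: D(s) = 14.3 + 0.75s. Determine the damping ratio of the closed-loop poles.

ζ = 0.77

Forward path: (14.3 + 0.75s)·1.9/(s(s+6.6)). The closed-loop characteristic equation is s² + (6.6 + 1.9·0.75)s + 1.9·14.3 = 0.
That is s² + 8.025s + 27.17 = 0, so ω_n = 5.212 rad/s and ζ = 8.025/(2·5.212) = 0.7698.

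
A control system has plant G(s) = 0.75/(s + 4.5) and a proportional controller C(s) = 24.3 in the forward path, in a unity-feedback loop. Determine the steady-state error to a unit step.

The loop is type 0. Static position error constant K_pos = C(0)·G(0) = 24.3·0.1667 = 4.05.
Steady-state error to a unit step: e_ss = 1/(1+K_pos) = 1/5.05 = 0.198.

0.198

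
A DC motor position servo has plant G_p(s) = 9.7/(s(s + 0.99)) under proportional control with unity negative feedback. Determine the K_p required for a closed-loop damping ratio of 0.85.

Closed-loop characteristic equation: s² + 0.99s + K_p·9.7 = 0.
So ω_n = √(9.7K_p) and 2ζω_n = 0.99, giving ζ = 0.99/(2√(9.7K_p)).
Setting ζ = 0.85: √(9.7K_p) = 0.99/(2·0.85) = 0.5824, so K_p = 0.3391/9.7 = 0.035.

K_p = 0.035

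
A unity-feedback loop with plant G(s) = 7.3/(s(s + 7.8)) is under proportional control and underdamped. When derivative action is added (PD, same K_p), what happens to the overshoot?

With PD the characteristic equation becomes s² + (a + K·K_d)s + K·K_p = 0; the damping term grows, ζ rises, overshoot falls.

decrease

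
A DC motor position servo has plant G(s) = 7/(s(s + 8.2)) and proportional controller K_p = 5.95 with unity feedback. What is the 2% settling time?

T_s ≈ 0.976 s

Closed-loop characteristic equation: s² + 8.2s + 41.65 = 0, so ω_n = 6.454 rad/s and ζ = 8.2/(2·6.454) = 0.6353.
2% settling time T_s ≈ 4/(ζω_n) = 4/4.1 = 0.976 s.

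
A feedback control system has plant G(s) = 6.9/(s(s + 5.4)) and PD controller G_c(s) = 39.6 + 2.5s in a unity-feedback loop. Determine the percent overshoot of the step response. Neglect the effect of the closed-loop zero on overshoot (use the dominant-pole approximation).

Forward path: (39.6 + 2.5s)·6.9/(s(s+5.4)). The closed-loop characteristic equation is s² + (5.4 + 6.9·2.5)s + 6.9·39.6 = 0.
That is s² + 22.65s + 273.2 = 0, so ω_n = 16.53 rad/s and ζ = 22.65/(2·16.53) = 0.6851.
%OS = 100·exp(−πζ/√(1−ζ²)) = 5.21%.

5.21%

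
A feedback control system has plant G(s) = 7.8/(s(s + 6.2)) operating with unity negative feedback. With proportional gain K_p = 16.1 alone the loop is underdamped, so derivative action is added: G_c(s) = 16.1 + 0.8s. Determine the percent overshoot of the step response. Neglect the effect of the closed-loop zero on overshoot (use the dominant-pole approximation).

12.3%

Forward path: (16.1 + 0.8s)·7.8/(s(s+6.2)). The closed-loop characteristic equation is s² + (6.2 + 7.8·0.8)s + 7.8·16.1 = 0.
That is s² + 12.44s + 125.6 = 0, so ω_n = 11.21 rad/s and ζ = 12.44/(2·11.21) = 0.555.
%OS = 100·exp(−πζ/√(1−ζ²)) = 12.3%.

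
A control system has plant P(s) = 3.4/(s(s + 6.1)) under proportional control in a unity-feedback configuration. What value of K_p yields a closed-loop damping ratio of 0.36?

Closed-loop characteristic equation: s² + 6.1s + K_p·3.4 = 0.
So ω_n = √(3.4K_p) and 2ζω_n = 6.1, giving ζ = 6.1/(2√(3.4K_p)).
Setting ζ = 0.36: √(3.4K_p) = 6.1/(2·0.36) = 8.472, so K_p = 71.78/3.4 = 21.1.

K_p = 21.1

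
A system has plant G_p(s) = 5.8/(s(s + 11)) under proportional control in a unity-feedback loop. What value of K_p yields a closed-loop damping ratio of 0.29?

Closed-loop characteristic equation: s² + 11s + K_p·5.8 = 0.
So ω_n = √(5.8K_p) and 2ζω_n = 11, giving ζ = 11/(2√(5.8K_p)).
Setting ζ = 0.29: √(5.8K_p) = 11/(2·0.29) = 18.97, so K_p = 359.7/5.8 = 62.

K_p = 62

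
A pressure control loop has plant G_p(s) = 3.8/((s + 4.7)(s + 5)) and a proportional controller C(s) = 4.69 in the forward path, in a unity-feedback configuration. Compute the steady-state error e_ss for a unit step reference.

0.569

The loop is type 0. Static position error constant K_pos = C(0)·G_p(0) = 4.69·0.1617 = 0.7584.
Steady-state error to a unit step: e_ss = 1/(1+K_pos) = 1/1.758 = 0.569.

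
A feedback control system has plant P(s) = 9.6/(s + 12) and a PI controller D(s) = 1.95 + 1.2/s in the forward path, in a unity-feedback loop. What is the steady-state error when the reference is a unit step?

0

The open loop D(s)P(s) has a pole at the origin (type 1), so the static position error constant is infinite and e_ss = 1/(1+∞) = 0.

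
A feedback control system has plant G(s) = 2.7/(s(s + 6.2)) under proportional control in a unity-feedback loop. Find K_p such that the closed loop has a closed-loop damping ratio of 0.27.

Closed-loop characteristic equation: s² + 6.2s + K_p·2.7 = 0.
So ω_n = √(2.7K_p) and 2ζω_n = 6.2, giving ζ = 6.2/(2√(2.7K_p)).
Setting ζ = 0.27: √(2.7K_p) = 6.2/(2·0.27) = 11.48, so K_p = 131.8/2.7 = 48.8.

K_p = 48.8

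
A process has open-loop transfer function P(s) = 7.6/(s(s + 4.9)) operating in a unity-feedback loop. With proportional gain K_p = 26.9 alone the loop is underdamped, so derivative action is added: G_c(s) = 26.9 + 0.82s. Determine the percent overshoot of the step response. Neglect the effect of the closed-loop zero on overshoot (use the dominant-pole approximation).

26.5%

Forward path: (26.9 + 0.82s)·7.6/(s(s+4.9)). The closed-loop characteristic equation is s² + (4.9 + 7.6·0.82)s + 7.6·26.9 = 0.
That is s² + 11.13s + 204.4 = 0, so ω_n = 14.3 rad/s and ζ = 11.13/(2·14.3) = 0.3893.
%OS = 100·exp(−πζ/√(1−ζ²)) = 26.5%.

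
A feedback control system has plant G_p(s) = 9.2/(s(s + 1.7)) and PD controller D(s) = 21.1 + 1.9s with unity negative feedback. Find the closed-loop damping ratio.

Forward path: (21.1 + 1.9s)·9.2/(s(s+1.7)). The closed-loop characteristic equation is s² + (1.7 + 9.2·1.9)s + 9.2·21.1 = 0.
That is s² + 19.18s + 194.1 = 0, so ω_n = 13.93 rad/s and ζ = 19.18/(2·13.93) = 0.6883.

ζ = 0.688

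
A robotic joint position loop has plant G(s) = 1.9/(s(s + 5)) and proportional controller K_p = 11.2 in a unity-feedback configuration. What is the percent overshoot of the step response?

13.2%

Closed-loop characteristic equation: s² + 5s + 21.28 = 0, so ω_n = 4.613 rad/s and ζ = 5/(2·4.613) = 0.5419.
%OS = 100·exp(−πζ/√(1−ζ²)) = 100·exp(−π·0.5419/√0.7063) = 13.2%.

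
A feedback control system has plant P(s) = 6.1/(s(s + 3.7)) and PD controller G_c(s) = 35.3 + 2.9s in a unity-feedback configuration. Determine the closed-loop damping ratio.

Forward path: (35.3 + 2.9s)·6.1/(s(s+3.7)). The closed-loop characteristic equation is s² + (3.7 + 6.1·2.9)s + 6.1·35.3 = 0.
That is s² + 21.39s + 215.3 = 0, so ω_n = 14.67 rad/s and ζ = 21.39/(2·14.67) = 0.7288.

ζ = 0.729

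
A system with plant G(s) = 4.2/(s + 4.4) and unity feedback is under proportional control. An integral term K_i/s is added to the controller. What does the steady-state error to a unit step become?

The integrator makes K_pos = lim_{s→0} C(s)G(s) infinite, so e_ss = 1/(1+K_pos) = 0.

0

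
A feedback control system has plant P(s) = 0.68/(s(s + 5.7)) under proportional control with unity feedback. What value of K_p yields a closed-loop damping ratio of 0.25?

K_p = 191

Closed-loop characteristic equation: s² + 5.7s + K_p·0.68 = 0.
So ω_n = √(0.68K_p) and 2ζω_n = 5.7, giving ζ = 5.7/(2√(0.68K_p)).
Setting ζ = 0.25: √(0.68K_p) = 5.7/(2·0.25) = 11.4, so K_p = 130/0.68 = 191.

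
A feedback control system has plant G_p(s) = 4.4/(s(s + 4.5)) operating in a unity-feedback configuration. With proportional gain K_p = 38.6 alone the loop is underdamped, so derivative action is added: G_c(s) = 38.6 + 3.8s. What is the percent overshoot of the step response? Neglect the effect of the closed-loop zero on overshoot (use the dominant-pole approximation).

Forward path: (38.6 + 3.8s)·4.4/(s(s+4.5)). The closed-loop characteristic equation is s² + (4.5 + 4.4·3.8)s + 4.4·38.6 = 0.
That is s² + 21.22s + 169.8 = 0, so ω_n = 13.03 rad/s and ζ = 21.22/(2·13.03) = 0.8141.
%OS = 100·exp(−πζ/√(1−ζ²)) = 1.22%.

1.22%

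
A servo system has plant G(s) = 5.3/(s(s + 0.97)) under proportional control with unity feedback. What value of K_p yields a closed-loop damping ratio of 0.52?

K_p = 0.164

Closed-loop characteristic equation: s² + 0.97s + K_p·5.3 = 0.
So ω_n = √(5.3K_p) and 2ζω_n = 0.97, giving ζ = 0.97/(2√(5.3K_p)).
Setting ζ = 0.52: √(5.3K_p) = 0.97/(2·0.52) = 0.9327, so K_p = 0.8699/5.3 = 0.164.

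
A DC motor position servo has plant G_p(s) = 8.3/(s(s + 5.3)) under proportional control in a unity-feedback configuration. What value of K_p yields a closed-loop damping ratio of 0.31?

K_p = 8.8

Closed-loop characteristic equation: s² + 5.3s + K_p·8.3 = 0.
So ω_n = √(8.3K_p) and 2ζω_n = 5.3, giving ζ = 5.3/(2√(8.3K_p)).
Setting ζ = 0.31: √(8.3K_p) = 5.3/(2·0.31) = 8.548, so K_p = 73.07/8.3 = 8.8.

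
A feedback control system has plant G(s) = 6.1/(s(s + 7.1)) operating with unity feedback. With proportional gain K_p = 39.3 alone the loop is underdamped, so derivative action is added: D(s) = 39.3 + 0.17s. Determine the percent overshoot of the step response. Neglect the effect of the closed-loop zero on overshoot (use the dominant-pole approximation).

42.5%

Forward path: (39.3 + 0.17s)·6.1/(s(s+7.1)). The closed-loop characteristic equation is s² + (7.1 + 6.1·0.17)s + 6.1·39.3 = 0.
That is s² + 8.137s + 239.7 = 0, so ω_n = 15.48 rad/s and ζ = 8.137/(2·15.48) = 0.2628.
%OS = 100·exp(−πζ/√(1−ζ²)) = 42.5%.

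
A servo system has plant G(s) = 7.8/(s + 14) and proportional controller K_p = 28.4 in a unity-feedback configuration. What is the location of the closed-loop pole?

s = -235.5

Closed-loop transfer function: T(s) = K_p·G(s)/(1 + K_p·G(s)) = 221.5/(s + 14 + 221.5) = 221.5/(s + 235.5).
The closed-loop pole is at s = −235.5.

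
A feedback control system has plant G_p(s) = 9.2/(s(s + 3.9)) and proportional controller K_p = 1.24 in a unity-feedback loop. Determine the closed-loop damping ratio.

The closed-loop denominator is s(s+3.9) + 1.24·9.2 = s² + 3.9s + 11.41.
Matching s² + 2ζω_n s + ω_n²: ω_n = √11.41 = 3.378 rad/s and 2ζω_n = 3.9, so ζ = 3.9/(2·3.378) = 0.577.

ζ = 0.577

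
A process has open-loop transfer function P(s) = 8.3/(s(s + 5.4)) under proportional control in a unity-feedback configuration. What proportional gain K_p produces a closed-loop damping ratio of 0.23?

K_p = 16.6

Closed-loop characteristic equation: s² + 5.4s + K_p·8.3 = 0.
So ω_n = √(8.3K_p) and 2ζω_n = 5.4, giving ζ = 5.4/(2√(8.3K_p)).
Setting ζ = 0.23: √(8.3K_p) = 5.4/(2·0.23) = 11.74, so K_p = 137.8/8.3 = 16.6.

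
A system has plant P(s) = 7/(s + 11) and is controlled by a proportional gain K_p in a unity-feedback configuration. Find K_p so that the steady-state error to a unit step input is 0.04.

Steady-state error for a unit step on this type-0 loop is 1/(1 + K_p·P(0)).
P(0) = 0.6364. Require 1/(1 + K_p·0.6364) = 0.04, so 1 + 0.6364·K_p = 25.
K_p = (25 − 1)/0.6364 = 37.7.

K_p = 37.7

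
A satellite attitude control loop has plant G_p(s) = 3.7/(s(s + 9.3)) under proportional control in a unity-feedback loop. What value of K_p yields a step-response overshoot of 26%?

From %OS = 100·exp(−πζ/√(1−ζ²)) = 26%, ζ = −ln(0.26)/√(π²+ln²(0.26)) = 0.3941.
Characteristic equation s² + 9.3s + 3.7K_p = 0 gives ζ = 9.3/(2√(3.7K_p)).
Setting ζ = 0.3941: √(3.7K_p) = 9.3/(2·0.3941) = 11.8, so K_p = 139.2/3.7 = 37.6.

K_p = 37.6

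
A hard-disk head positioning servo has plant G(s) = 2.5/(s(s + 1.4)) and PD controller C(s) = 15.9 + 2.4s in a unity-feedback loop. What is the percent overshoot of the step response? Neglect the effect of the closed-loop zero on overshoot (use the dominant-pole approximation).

Forward path: (15.9 + 2.4s)·2.5/(s(s+1.4)). The closed-loop characteristic equation is s² + (1.4 + 2.5·2.4)s + 2.5·15.9 = 0.
That is s² + 7.4s + 39.75 = 0, so ω_n = 6.305 rad/s and ζ = 7.4/(2·6.305) = 0.5869.
%OS = 100·exp(−πζ/√(1−ζ²)) = 10.3%.

10.3%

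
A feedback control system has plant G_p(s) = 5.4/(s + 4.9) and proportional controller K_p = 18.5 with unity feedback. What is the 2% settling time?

T_s ≈ 0.0382 s

Closed-loop transfer function: T(s) = K_p·G_p(s)/(1 + K_p·G_p(s)) = 99.9/(s + 4.9 + 99.9) = 99.9/(s + 104.8).
Time constant τ = 1/104.8 = 0.009542 s, so the 2% settling time is about 4τ = 0.0382 s.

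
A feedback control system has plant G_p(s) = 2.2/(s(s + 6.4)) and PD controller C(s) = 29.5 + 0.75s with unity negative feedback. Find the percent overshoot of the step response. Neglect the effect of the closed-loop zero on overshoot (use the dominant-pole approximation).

Forward path: (29.5 + 0.75s)·2.2/(s(s+6.4)). The closed-loop characteristic equation is s² + (6.4 + 2.2·0.75)s + 2.2·29.5 = 0.
That is s² + 8.05s + 64.9 = 0, so ω_n = 8.056 rad/s and ζ = 8.05/(2·8.056) = 0.4996.
%OS = 100·exp(−πζ/√(1−ζ²)) = 16.3%.

16.3%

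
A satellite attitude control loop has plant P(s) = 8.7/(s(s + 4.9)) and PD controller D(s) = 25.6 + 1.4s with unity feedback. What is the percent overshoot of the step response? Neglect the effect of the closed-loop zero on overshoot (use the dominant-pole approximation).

Forward path: (25.6 + 1.4s)·8.7/(s(s+4.9)). The closed-loop characteristic equation is s² + (4.9 + 8.7·1.4)s + 8.7·25.6 = 0.
That is s² + 17.08s + 222.7 = 0, so ω_n = 14.92 rad/s and ζ = 17.08/(2·14.92) = 0.5722.
%OS = 100·exp(−πζ/√(1−ζ²)) = 11.2%.

11.2%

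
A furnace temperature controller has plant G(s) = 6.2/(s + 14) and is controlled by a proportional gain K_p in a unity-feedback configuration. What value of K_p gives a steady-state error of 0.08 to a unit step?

Steady-state error for a unit step on this type-0 loop is 1/(1 + K_p·G(0)).
G(0) = 0.4429. Require 1/(1 + K_p·0.4429) = 0.08, so 1 + 0.4429·K_p = 12.5.
K_p = (12.5 − 1)/0.4429 = 26.

K_p = 26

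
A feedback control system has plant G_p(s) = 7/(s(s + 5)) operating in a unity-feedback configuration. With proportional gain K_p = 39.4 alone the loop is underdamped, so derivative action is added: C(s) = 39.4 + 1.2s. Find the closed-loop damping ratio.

Forward path: (39.4 + 1.2s)·7/(s(s+5)). The closed-loop characteristic equation is s² + (5 + 7·1.2)s + 7·39.4 = 0.
That is s² + 13.4s + 275.8 = 0, so ω_n = 16.61 rad/s and ζ = 13.4/(2·16.61) = 0.4034.

ζ = 0.403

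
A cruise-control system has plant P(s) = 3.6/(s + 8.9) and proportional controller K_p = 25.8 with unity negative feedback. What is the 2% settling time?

T_s ≈ 0.0393 s

Closed-loop transfer function: T(s) = K_p·P(s)/(1 + K_p·P(s)) = 92.88/(s + 8.9 + 92.88) = 92.88/(s + 101.8).
Time constant τ = 1/101.8 = 0.009825 s, so the 2% settling time is about 4τ = 0.0393 s.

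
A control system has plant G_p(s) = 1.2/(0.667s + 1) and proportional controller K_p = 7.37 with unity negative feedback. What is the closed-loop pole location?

Closed loop: T(s) = K_p·G_p/(1+K_p·G_p) = 8.844/(0.667s + 1 + 8.844), with pole at s = −(1 + 8.844)/0.667 = −14.76.

s = -14.76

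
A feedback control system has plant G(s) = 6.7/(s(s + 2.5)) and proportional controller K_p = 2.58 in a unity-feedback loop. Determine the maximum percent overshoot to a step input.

37.1%

The closed-loop denominator s² + 2.5s + 17.29 gives ω_n = √17.29 = 4.158 and ζ = 2.5/(2ω_n) = 0.3007.
%OS = 100·exp(−πζ/√(1−ζ²)) = 100·exp(−π·0.3007/√0.9096) = 37.1%.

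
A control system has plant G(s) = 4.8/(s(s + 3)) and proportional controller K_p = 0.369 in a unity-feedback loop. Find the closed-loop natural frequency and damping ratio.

With unity feedback the closed-loop characteristic equation is s² + 3s + 0.369·4.8 = s² + 3s + 1.771 = 0.
Matching s² + 2ζω_n s + ω_n²: ω_n = √1.771 = 1.331 rad/s and 2ζω_n = 3, so ζ = 3/(2·1.331) = 1.13.

ω_n = 1.33 rad/s, ζ = 1.13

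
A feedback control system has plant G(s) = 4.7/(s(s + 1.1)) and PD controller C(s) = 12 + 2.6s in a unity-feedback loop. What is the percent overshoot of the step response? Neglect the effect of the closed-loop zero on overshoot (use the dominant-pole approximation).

0.241%

Forward path: (12 + 2.6s)·4.7/(s(s+1.1)). The closed-loop characteristic equation is s² + (1.1 + 4.7·2.6)s + 4.7·12 = 0.
That is s² + 13.32s + 56.4 = 0, so ω_n = 7.51 rad/s and ζ = 13.32/(2·7.51) = 0.8868.
%OS = 100·exp(−πζ/√(1−ζ²)) = 0.241%.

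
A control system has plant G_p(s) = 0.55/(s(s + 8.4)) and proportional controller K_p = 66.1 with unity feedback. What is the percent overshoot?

4.74%

Closed-loop characteristic equation: s² + 8.4s + 36.35 = 0, so ω_n = 6.03 rad/s and ζ = 8.4/(2·6.03) = 0.6966.
%OS = 100·exp(−πζ/√(1−ζ²)) = 100·exp(−π·0.6966/√0.5148) = 4.74%.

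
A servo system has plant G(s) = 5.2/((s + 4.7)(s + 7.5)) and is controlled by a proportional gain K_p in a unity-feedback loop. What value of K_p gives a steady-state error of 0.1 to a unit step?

K_p = 61

For a type-0 loop with proportional control, e_ss = 1/(1 + K_p·G(0)).
G(0) = 0.1475. Require 1/(1 + K_p·0.1475) = 0.1, so 1 + 0.1475·K_p = 10.
K_p = (10 − 1)/0.1475 = 61.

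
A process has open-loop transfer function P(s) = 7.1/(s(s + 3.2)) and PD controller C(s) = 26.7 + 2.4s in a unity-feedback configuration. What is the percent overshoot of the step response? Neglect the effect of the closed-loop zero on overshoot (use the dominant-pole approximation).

3.32%

Forward path: (26.7 + 2.4s)·7.1/(s(s+3.2)). The closed-loop characteristic equation is s² + (3.2 + 7.1·2.4)s + 7.1·26.7 = 0.
That is s² + 20.24s + 189.6 = 0, so ω_n = 13.77 rad/s and ζ = 20.24/(2·13.77) = 0.735.
%OS = 100·exp(−πζ/√(1−ζ²)) = 3.32%.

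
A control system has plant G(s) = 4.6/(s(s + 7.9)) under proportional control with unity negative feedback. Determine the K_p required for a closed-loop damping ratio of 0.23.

Closed-loop characteristic equation: s² + 7.9s + K_p·4.6 = 0.
So ω_n = √(4.6K_p) and 2ζω_n = 7.9, giving ζ = 7.9/(2√(4.6K_p)).
Setting ζ = 0.23: √(4.6K_p) = 7.9/(2·0.23) = 17.17, so K_p = 294.9/4.6 = 64.1.

K_p = 64.1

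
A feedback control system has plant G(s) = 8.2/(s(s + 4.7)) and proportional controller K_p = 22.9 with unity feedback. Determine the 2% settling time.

From 1 + K_pG(s) = 0: s² + 4.7s + 187.8 = 0 ⇒ ω_n = 13.7, ζ = 0.1715.
2% settling time T_s ≈ 4/(ζω_n) = 4/2.35 = 1.7 s.

T_s ≈ 1.7 s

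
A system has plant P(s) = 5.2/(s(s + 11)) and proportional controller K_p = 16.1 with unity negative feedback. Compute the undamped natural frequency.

The closed-loop denominator is s(s+11) + 16.1·5.2 = s² + 11s + 83.72.
Matching s² + 2ζω_n s + ω_n²: ω_n = √83.72 = 9.15 rad/s and 2ζω_n = 11, so ζ = 11/(2·9.15) = 0.601.

ω_n = 9.15 rad/s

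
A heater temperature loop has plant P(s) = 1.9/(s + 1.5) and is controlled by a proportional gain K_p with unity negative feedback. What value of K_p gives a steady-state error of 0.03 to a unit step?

For a type-0 loop with proportional control, e_ss = 1/(1 + K_p·P(0)).
P(0) = 1.267. Require 1/(1 + K_p·1.267) = 0.03, so 1 + 1.267·K_p = 33.33.
K_p = (33.33 − 1)/1.267 = 25.5.

K_p = 25.5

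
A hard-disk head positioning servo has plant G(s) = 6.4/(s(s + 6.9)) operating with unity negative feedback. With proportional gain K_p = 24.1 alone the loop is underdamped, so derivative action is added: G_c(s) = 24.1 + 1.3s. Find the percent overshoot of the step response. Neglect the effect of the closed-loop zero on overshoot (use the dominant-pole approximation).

Forward path: (24.1 + 1.3s)·6.4/(s(s+6.9)). The closed-loop characteristic equation is s² + (6.9 + 6.4·1.3)s + 6.4·24.1 = 0.
That is s² + 15.22s + 154.2 = 0, so ω_n = 12.42 rad/s and ζ = 15.22/(2·12.42) = 0.6128.
%OS = 100·exp(−πζ/√(1−ζ²)) = 8.75%.

8.75%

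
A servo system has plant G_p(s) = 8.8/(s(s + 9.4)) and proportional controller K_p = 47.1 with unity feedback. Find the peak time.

T_p = 0.159 s

From 1 + K_pG_p(s) = 0: s² + 9.4s + 414.5 = 0 ⇒ ω_n = 20.36, ζ = 0.2309.
Damped frequency ω_d = ω_n√(1−ζ²) = 19.81 rad/s, so peak time T_p = π/ω_d = 0.159 s.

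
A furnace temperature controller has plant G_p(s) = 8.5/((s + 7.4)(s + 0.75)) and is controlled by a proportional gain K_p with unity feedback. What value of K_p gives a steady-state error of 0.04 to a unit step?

Steady-state error for a unit step on this type-0 loop is 1/(1 + K_p·G_p(0)).
G_p(0) = 1.532. Require 1/(1 + K_p·1.532) = 0.04, so 1 + 1.532·K_p = 25.
K_p = (25 − 1)/1.532 = 15.7.

K_p = 15.7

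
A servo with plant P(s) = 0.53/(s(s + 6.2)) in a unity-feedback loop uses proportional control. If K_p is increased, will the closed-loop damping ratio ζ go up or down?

decrease

ζ = 6.2/(2√(0.53K_p)); increasing K_p raises the denominator, so ζ falls.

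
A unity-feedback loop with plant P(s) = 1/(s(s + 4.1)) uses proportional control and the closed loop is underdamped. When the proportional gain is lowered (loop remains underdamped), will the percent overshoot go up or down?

ζ = 4.1/(2√(1K_p)) rises as K_p falls; higher damping means less overshoot.

decrease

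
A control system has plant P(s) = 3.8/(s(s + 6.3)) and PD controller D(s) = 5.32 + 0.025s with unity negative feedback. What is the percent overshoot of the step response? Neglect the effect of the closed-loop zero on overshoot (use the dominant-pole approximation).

4.17%

Forward path: (5.32 + 0.025s)·3.8/(s(s+6.3)). The closed-loop characteristic equation is s² + (6.3 + 3.8·0.025)s + 3.8·5.32 = 0.
That is s² + 6.395s + 20.22 = 0, so ω_n = 4.496 rad/s and ζ = 6.395/(2·4.496) = 0.7112.
%OS = 100·exp(−πζ/√(1−ζ²)) = 4.17%.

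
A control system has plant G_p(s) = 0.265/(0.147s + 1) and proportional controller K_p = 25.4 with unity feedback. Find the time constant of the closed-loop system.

τ = 0.019 s

Closed loop: T(s) = K_p·G_p/(1+K_p·G_p) = 6.731/(0.147s + 1 + 6.731), with pole at s = −(1 + 6.731)/0.147 = −52.59.
Closed-loop time constant τ = 1/52.59 = 0.019 s.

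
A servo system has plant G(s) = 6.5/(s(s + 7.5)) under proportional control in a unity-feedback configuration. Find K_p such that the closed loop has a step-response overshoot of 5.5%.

From %OS = 100·exp(−πζ/√(1−ζ²)) = 5.5%, ζ = −ln(0.055)/√(π²+ln²(0.055)) = 0.6783.
Characteristic equation s² + 7.5s + 6.5K_p = 0 gives ζ = 7.5/(2√(6.5K_p)).
Setting ζ = 0.6783: √(6.5K_p) = 7.5/(2·0.6783) = 5.528, so K_p = 30.56/6.5 = 4.7.

K_p = 4.7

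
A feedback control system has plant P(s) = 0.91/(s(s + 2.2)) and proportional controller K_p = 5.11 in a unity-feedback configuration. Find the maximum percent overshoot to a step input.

The closed-loop denominator s² + 2.2s + 4.65 gives ω_n = √4.65 = 2.156 and ζ = 2.2/(2ω_n) = 0.5101.
%OS = 100·exp(−πζ/√(1−ζ²)) = 100·exp(−π·0.5101/√0.7398) = 15.5%.

15.5%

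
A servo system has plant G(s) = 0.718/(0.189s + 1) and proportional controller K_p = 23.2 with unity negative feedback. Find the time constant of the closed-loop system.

Closed loop: T(s) = K_p·G/(1+K_p·G) = 16.66/(0.189s + 1 + 16.66), with pole at s = −(1 + 16.66)/0.189 = −93.43.
Closed-loop time constant τ = 1/93.43 = 0.0107 s.

τ = 0.0107 s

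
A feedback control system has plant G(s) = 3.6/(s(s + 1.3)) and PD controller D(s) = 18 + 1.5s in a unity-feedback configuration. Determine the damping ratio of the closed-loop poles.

Forward path: (18 + 1.5s)·3.6/(s(s+1.3)). The closed-loop characteristic equation is s² + (1.3 + 3.6·1.5)s + 3.6·18 = 0.
That is s² + 6.7s + 64.8 = 0, so ω_n = 8.05 rad/s and ζ = 6.7/(2·8.05) = 0.4162.

ζ = 0.416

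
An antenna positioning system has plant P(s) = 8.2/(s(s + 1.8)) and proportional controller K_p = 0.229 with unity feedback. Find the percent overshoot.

From 1 + K_pP(s) = 0: s² + 1.8s + 1.878 = 0 ⇒ ω_n = 1.37, ζ = 0.6568.
%OS = 100·exp(−πζ/√(1−ζ²)) = 100·exp(−π·0.6568/√0.5686) = 6.48%.

6.48%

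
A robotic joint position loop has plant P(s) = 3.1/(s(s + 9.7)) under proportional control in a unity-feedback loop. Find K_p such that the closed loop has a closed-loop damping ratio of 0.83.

Closed-loop characteristic equation: s² + 9.7s + K_p·3.1 = 0.
So ω_n = √(3.1K_p) and 2ζω_n = 9.7, giving ζ = 9.7/(2√(3.1K_p)).
Setting ζ = 0.83: √(3.1K_p) = 9.7/(2·0.83) = 5.843, so K_p = 34.15/3.1 = 11.

K_p = 11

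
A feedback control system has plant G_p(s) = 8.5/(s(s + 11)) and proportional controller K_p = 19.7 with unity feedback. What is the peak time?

T_p = 0.268 s

From 1 + K_pG_p(s) = 0: s² + 11s + 167.4 = 0 ⇒ ω_n = 12.94, ζ = 0.425.
Damped frequency ω_d = ω_n√(1−ζ²) = 11.71 rad/s, so peak time T_p = π/ω_d = 0.268 s.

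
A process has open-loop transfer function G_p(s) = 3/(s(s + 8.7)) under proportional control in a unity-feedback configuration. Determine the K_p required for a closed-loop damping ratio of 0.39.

K_p = 41.5

Closed-loop characteristic equation: s² + 8.7s + K_p·3 = 0.
So ω_n = √(3K_p) and 2ζω_n = 8.7, giving ζ = 8.7/(2√(3K_p)).
Setting ζ = 0.39: √(3K_p) = 8.7/(2·0.39) = 11.15, so K_p = 124.4/3 = 41.5.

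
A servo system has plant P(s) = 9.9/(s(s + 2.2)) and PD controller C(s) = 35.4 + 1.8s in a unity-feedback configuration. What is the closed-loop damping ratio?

ζ = 0.535

Forward path: (35.4 + 1.8s)·9.9/(s(s+2.2)). The closed-loop characteristic equation is s² + (2.2 + 9.9·1.8)s + 9.9·35.4 = 0.
That is s² + 20.02s + 350.5 = 0, so ω_n = 18.72 rad/s and ζ = 20.02/(2·18.72) = 0.5347.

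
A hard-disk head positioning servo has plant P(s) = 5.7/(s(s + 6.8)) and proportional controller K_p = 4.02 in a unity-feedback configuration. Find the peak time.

T_p = 0.932 s

From 1 + K_pP(s) = 0: s² + 6.8s + 22.91 = 0 ⇒ ω_n = 4.787, ζ = 0.7103.
Damped frequency ω_d = ω_n√(1−ζ²) = 3.37 rad/s, so peak time T_p = π/ω_d = 0.932 s.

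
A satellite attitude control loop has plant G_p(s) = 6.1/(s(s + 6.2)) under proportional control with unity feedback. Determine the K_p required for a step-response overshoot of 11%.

K_p = 4.77

From %OS = 100·exp(−πζ/√(1−ζ²)) = 11%, ζ = −ln(0.11)/√(π²+ln²(0.11)) = 0.5749.
Characteristic equation s² + 6.2s + 6.1K_p = 0 gives ζ = 6.2/(2√(6.1K_p)).
Setting ζ = 0.5749: √(6.1K_p) = 6.2/(2·0.5749) = 5.392, so K_p = 29.08/6.1 = 4.77.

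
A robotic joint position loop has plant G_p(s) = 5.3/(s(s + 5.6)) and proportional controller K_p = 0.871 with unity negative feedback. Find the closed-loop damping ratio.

ζ = 1.3

With unity feedback the closed-loop characteristic equation is s² + 5.6s + 0.871·5.3 = s² + 5.6s + 4.616 = 0.
So ω_n² = 4.616 ⇒ ω_n = 2.149 rad/s, and ζ = 5.6/(2ω_n) = 1.3.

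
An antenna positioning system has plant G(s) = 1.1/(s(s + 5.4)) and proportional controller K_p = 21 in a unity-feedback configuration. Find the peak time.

Closed-loop characteristic equation: s² + 5.4s + 23.1 = 0, so ω_n = 4.806 rad/s and ζ = 5.4/(2·4.806) = 0.5618.
Damped frequency ω_d = ω_n√(1−ζ²) = 3.976 rad/s, so peak time T_p = π/ω_d = 0.79 s.

T_p = 0.79 s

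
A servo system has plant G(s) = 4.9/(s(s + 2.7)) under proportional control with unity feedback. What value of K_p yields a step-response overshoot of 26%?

From %OS = 100·exp(−πζ/√(1−ζ²)) = 26%, ζ = −ln(0.26)/√(π²+ln²(0.26)) = 0.3941.
Characteristic equation s² + 2.7s + 4.9K_p = 0 gives ζ = 2.7/(2√(4.9K_p)).
Setting ζ = 0.3941: √(4.9K_p) = 2.7/(2·0.3941) = 3.426, so K_p = 11.74/4.9 = 2.39.

K_p = 2.39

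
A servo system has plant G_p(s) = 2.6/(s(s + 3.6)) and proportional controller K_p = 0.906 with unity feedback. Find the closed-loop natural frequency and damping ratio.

1 + K_p·G_p(s) = 0 gives s² + 3.6s + 2.356 = 0.
So ω_n² = 2.356 ⇒ ω_n = 1.535 rad/s, and ζ = 3.6/(2ω_n) = 1.17.

ω_n = 1.53 rad/s, ζ = 1.17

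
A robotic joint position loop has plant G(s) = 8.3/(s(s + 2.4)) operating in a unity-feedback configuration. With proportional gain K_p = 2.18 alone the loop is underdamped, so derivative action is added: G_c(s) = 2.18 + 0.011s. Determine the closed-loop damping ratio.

Forward path: (2.18 + 0.011s)·8.3/(s(s+2.4)). The closed-loop characteristic equation is s² + (2.4 + 8.3·0.011)s + 8.3·2.18 = 0.
That is s² + 2.491s + 18.09 = 0, so ω_n = 4.254 rad/s and ζ = 2.491/(2·4.254) = 0.2928.

ζ = 0.293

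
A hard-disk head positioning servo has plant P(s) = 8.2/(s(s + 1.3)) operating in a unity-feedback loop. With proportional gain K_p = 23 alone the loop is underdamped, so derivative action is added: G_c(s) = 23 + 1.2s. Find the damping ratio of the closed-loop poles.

Forward path: (23 + 1.2s)·8.2/(s(s+1.3)). The closed-loop characteristic equation is s² + (1.3 + 8.2·1.2)s + 8.2·23 = 0.
That is s² + 11.14s + 188.6 = 0, so ω_n = 13.73 rad/s and ζ = 11.14/(2·13.73) = 0.4056.

ζ = 0.406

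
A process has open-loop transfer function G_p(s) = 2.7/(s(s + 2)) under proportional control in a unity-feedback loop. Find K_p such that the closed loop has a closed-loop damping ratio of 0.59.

Closed-loop characteristic equation: s² + 2s + K_p·2.7 = 0.
So ω_n = √(2.7K_p) and 2ζω_n = 2, giving ζ = 2/(2√(2.7K_p)).
Setting ζ = 0.59: √(2.7K_p) = 2/(2·0.59) = 1.695, so K_p = 2.873/2.7 = 1.06.

K_p = 1.06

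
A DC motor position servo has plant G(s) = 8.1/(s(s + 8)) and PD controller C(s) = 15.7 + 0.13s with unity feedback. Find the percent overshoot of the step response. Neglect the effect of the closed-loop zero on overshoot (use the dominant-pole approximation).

25.2%

Forward path: (15.7 + 0.13s)·8.1/(s(s+8)). The closed-loop characteristic equation is s² + (8 + 8.1·0.13)s + 8.1·15.7 = 0.
That is s² + 9.053s + 127.2 = 0, so ω_n = 11.28 rad/s and ζ = 9.053/(2·11.28) = 0.4014.
%OS = 100·exp(−πζ/√(1−ζ²)) = 25.2%.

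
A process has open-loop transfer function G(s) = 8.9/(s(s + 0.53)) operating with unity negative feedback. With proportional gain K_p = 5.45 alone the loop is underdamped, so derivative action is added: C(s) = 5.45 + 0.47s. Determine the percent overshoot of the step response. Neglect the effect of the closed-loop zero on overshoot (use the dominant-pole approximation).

32.3%

Forward path: (5.45 + 0.47s)·8.9/(s(s+0.53)). The closed-loop characteristic equation is s² + (0.53 + 8.9·0.47)s + 8.9·5.45 = 0.
That is s² + 4.713s + 48.51 = 0, so ω_n = 6.965 rad/s and ζ = 4.713/(2·6.965) = 0.3384.
%OS = 100·exp(−πζ/√(1−ζ²)) = 32.3%.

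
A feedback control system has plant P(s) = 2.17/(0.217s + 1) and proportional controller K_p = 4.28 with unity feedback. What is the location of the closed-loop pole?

s = -47.41

Closed loop: T(s) = K_p·P/(1+K_p·P) = 9.288/(0.217s + 1 + 9.288), with pole at s = −(1 + 9.288)/0.217 = −47.41.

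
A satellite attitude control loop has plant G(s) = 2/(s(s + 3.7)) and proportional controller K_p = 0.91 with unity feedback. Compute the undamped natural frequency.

1 + K_p·G(s) = 0 gives s² + 3.7s + 1.82 = 0.
So ω_n² = 1.82 ⇒ ω_n = 1.349 rad/s, and ζ = 3.7/(2ω_n) = 1.37.

ω_n = 1.35 rad/s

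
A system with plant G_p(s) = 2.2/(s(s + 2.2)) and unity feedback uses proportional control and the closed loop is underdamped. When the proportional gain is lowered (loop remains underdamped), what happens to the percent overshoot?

decrease

ζ = 2.2/(2√(2.2K_p)) rises as K_p falls; higher damping means less overshoot.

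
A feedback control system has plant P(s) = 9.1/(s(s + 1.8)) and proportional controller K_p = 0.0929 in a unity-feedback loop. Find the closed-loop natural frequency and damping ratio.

ω_n = 0.919 rad/s, ζ = 0.979

The closed-loop denominator is s(s+1.8) + 0.0929·9.1 = s² + 1.8s + 0.8454.
So ω_n² = 0.8454 ⇒ ω_n = 0.9195 rad/s, and ζ = 1.8/(2ω_n) = 0.979.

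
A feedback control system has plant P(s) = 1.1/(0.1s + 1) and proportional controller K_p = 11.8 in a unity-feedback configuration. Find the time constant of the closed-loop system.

τ = 0.00715 s

Closed loop: T(s) = K_p·P/(1+K_p·P) = 12.98/(0.1s + 1 + 12.98), with pole at s = −(1 + 12.98)/0.1 = −139.8.
Closed-loop time constant τ = 1/139.8 = 0.00715 s.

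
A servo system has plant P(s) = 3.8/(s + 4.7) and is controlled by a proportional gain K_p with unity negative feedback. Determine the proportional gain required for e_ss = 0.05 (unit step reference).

K_p = 23.5

Steady-state error for a unit step on this type-0 loop is 1/(1 + K_p·P(0)).
P(0) = 0.8085. Require 1/(1 + K_p·0.8085) = 0.05, so 1 + 0.8085·K_p = 20.
K_p = (20 − 1)/0.8085 = 23.5.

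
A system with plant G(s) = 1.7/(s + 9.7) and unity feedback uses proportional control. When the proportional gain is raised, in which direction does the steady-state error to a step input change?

The position error constant K_pos = K_p·G(0) grows with K_p, and e_ss = 1/(1+K_pos) falls.

decrease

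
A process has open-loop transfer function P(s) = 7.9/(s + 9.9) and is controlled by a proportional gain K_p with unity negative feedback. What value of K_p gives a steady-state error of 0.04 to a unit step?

K_p = 30.1

For a type-0 loop with proportional control, e_ss = 1/(1 + K_p·P(0)).
P(0) = 0.798. Require 1/(1 + K_p·0.798) = 0.04, so 1 + 0.798·K_p = 25.
K_p = (25 − 1)/0.798 = 30.1.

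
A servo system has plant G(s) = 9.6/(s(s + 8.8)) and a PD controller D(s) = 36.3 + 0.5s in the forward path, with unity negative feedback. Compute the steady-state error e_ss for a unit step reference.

The open loop D(s)G(s) has a pole at the origin (type 1), so the static position error constant is infinite and e_ss = 1/(1+∞) = 0.

0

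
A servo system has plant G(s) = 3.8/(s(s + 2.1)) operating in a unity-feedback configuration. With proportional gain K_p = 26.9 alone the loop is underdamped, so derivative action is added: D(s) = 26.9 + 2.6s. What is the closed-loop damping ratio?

ζ = 0.592

Forward path: (26.9 + 2.6s)·3.8/(s(s+2.1)). The closed-loop characteristic equation is s² + (2.1 + 3.8·2.6)s + 3.8·26.9 = 0.
That is s² + 11.98s + 102.2 = 0, so ω_n = 10.11 rad/s and ζ = 11.98/(2·10.11) = 0.5925.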